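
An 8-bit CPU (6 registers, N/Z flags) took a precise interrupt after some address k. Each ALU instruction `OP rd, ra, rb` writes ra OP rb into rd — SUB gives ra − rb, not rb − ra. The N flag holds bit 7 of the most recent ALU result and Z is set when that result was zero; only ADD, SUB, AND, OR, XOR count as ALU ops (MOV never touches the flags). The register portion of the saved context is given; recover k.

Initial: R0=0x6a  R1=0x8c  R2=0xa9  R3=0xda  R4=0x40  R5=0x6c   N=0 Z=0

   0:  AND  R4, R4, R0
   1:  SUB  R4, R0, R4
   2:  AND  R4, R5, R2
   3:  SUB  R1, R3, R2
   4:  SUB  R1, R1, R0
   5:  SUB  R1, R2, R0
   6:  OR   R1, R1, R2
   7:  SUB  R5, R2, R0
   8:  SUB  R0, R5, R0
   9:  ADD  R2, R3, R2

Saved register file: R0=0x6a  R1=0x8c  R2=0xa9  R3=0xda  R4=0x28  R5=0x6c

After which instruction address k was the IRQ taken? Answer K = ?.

after  0: R0=0x6a R1=0x8c R2=0xa9 R3=0xda R4=0x40 R5=0x6c  N=0 Z=0
after  1: R0=0x6a R1=0x8c R2=0xa9 R3=0xda R4=0x2a R5=0x6c  N=0 Z=0
after  2: R0=0x6a R1=0x8c R2=0xa9 R3=0xda R4=0x28 R5=0x6c  N=0 Z=0
-- IRQ taken; context saved, return-PC = 3 --

K = 2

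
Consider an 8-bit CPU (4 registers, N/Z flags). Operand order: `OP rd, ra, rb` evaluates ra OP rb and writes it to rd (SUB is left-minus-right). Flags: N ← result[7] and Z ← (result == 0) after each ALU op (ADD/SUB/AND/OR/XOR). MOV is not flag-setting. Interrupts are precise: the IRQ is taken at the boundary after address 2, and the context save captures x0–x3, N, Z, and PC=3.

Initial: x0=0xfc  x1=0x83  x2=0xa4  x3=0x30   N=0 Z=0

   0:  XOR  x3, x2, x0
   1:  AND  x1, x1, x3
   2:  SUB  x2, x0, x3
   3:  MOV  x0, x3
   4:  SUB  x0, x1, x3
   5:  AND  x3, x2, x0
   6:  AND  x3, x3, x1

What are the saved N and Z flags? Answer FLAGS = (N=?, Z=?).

FLAGS = (N=1, Z=0)

after  0: x0=0xfc x1=0x83 x2=0xa4 x3=0x58  N=0 Z=0
after  1: x0=0xfc x1=0x00 x2=0xa4 x3=0x58  N=0 Z=1
after  2: x0=0xfc x1=0x00 x2=0xa4 x3=0x58  N=1 Z=0
-- IRQ taken; context saved, return-PC = 3 --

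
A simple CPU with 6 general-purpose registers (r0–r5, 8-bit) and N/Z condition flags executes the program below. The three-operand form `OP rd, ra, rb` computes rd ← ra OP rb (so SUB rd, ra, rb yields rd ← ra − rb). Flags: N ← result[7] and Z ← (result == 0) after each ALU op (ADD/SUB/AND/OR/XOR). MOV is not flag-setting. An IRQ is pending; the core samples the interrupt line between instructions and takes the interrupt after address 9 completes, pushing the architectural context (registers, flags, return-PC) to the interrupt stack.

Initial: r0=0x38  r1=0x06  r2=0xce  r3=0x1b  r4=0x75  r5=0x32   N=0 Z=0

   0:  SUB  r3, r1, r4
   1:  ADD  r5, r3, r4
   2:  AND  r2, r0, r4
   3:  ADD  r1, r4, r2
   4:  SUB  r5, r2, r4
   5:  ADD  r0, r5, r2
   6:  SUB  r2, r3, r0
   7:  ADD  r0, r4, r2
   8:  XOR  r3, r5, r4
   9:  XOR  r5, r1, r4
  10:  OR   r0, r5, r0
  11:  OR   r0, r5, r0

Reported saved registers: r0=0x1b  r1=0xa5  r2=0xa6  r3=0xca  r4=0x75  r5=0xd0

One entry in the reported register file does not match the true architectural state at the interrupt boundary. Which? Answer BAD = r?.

after  0: r0=0x38 r1=0x06 r2=0xce r3=0x91 r4=0x75 r5=0x32  N=1 Z=0
after  1: r0=0x38 r1=0x06 r2=0xce r3=0x91 r4=0x75 r5=0x06  N=0 Z=0
after  2: r0=0x38 r1=0x06 r2=0x30 r3=0x91 r4=0x75 r5=0x06  N=0 Z=0
after  3: r0=0x38 r1=0xa5 r2=0x30 r3=0x91 r4=0x75 r5=0x06  N=1 Z=0
after  4: r0=0x38 r1=0xa5 r2=0x30 r3=0x91 r4=0x75 r5=0xbb  N=1 Z=0
after  5: r0=0xeb r1=0xa5 r2=0x30 r3=0x91 r4=0x75 r5=0xbb  N=1 Z=0
after  6: r0=0xeb r1=0xa5 r2=0xa6 r3=0x91 r4=0x75 r5=0xbb  N=1 Z=0
after  7: r0=0x1b r1=0xa5 r2=0xa6 r3=0x91 r4=0x75 r5=0xbb  N=0 Z=0
after  8: r0=0x1b r1=0xa5 r2=0xa6 r3=0xce r4=0x75 r5=0xbb  N=1 Z=0
after  9: r0=0x1b r1=0xa5 r2=0xa6 r3=0xce r4=0x75 r5=0xd0  N=1 Z=0
-- IRQ taken; context saved, return-PC = 10 --
mismatch: r3: reported 0xca vs actual 0xce

BAD = r3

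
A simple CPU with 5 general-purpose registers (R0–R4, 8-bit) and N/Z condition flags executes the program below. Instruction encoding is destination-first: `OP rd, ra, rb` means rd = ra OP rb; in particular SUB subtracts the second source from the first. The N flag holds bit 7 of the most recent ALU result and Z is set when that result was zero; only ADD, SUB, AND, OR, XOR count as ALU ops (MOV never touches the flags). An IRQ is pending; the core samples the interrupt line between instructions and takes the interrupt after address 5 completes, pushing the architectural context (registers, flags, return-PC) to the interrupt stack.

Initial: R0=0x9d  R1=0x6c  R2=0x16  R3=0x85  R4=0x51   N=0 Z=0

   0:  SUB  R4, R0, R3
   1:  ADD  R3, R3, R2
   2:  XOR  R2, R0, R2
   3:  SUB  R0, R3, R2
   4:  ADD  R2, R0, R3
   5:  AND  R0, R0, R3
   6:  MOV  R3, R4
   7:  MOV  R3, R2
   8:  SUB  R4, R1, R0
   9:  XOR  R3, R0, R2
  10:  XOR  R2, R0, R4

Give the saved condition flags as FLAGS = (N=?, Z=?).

FLAGS = (N=0, Z=0)

after  0: R0=0x9d R1=0x6c R2=0x16 R3=0x85 R4=0x18  N=0 Z=0
after  1: R0=0x9d R1=0x6c R2=0x16 R3=0x9b R4=0x18  N=1 Z=0
after  2: R0=0x9d R1=0x6c R2=0x8b R3=0x9b R4=0x18  N=1 Z=0
after  3: R0=0x10 R1=0x6c R2=0x8b R3=0x9b R4=0x18  N=0 Z=0
after  4: R0=0x10 R1=0x6c R2=0xab R3=0x9b R4=0x18  N=1 Z=0
after  5: R0=0x10 R1=0x6c R2=0xab R3=0x9b R4=0x18  N=0 Z=0
-- IRQ taken; context saved, return-PC = 6 --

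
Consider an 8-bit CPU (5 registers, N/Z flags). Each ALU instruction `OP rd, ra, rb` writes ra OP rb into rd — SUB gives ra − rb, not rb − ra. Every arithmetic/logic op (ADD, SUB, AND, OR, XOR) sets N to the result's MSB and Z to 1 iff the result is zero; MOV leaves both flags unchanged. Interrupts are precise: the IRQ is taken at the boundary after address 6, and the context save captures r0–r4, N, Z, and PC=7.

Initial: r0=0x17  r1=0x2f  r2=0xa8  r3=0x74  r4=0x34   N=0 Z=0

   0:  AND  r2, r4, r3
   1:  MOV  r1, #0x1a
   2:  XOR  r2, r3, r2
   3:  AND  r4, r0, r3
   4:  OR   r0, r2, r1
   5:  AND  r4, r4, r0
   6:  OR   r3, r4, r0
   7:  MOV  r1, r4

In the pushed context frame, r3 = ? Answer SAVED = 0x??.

SAVED = 0x5a

after  0: r0=0x17 r1=0x2f r2=0x34 r3=0x74 r4=0x34  N=0 Z=0
after  1: r0=0x17 r1=0x1a r2=0x34 r3=0x74 r4=0x34  N=0 Z=0
after  2: r0=0x17 r1=0x1a r2=0x40 r3=0x74 r4=0x34  N=0 Z=0
after  3: r0=0x17 r1=0x1a r2=0x40 r3=0x74 r4=0x14  N=0 Z=0
after  4: r0=0x5a r1=0x1a r2=0x40 r3=0x74 r4=0x14  N=0 Z=0
after  5: r0=0x5a r1=0x1a r2=0x40 r3=0x74 r4=0x10  N=0 Z=0
after  6: r0=0x5a r1=0x1a r2=0x40 r3=0x5a r4=0x10  N=0 Z=0
-- IRQ taken; context saved, return-PC = 7 --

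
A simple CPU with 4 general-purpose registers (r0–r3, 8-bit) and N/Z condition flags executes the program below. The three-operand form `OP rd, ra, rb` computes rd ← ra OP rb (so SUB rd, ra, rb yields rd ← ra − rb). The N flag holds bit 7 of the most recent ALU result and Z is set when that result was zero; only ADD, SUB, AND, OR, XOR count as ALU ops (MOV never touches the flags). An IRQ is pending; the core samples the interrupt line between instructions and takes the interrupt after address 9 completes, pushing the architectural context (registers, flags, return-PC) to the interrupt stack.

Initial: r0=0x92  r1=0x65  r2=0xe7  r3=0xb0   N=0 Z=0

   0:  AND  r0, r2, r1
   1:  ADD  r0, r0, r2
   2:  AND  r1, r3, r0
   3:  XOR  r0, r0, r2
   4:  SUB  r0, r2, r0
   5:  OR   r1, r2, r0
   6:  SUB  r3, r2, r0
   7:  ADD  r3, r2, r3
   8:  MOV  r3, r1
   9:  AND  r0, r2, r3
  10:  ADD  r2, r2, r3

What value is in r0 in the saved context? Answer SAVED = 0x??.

after  0: r0=0x65 r1=0x65 r2=0xe7 r3=0xb0  N=0 Z=0
after  1: r0=0x4c r1=0x65 r2=0xe7 r3=0xb0  N=0 Z=0
after  2: r0=0x4c r1=0x00 r2=0xe7 r3=0xb0  N=0 Z=1
after  3: r0=0xab r1=0x00 r2=0xe7 r3=0xb0  N=1 Z=0
after  4: r0=0x3c r1=0x00 r2=0xe7 r3=0xb0  N=0 Z=0
after  5: r0=0x3c r1=0xff r2=0xe7 r3=0xb0  N=1 Z=0
after  6: r0=0x3c r1=0xff r2=0xe7 r3=0xab  N=1 Z=0
after  7: r0=0x3c r1=0xff r2=0xe7 r3=0x92  N=1 Z=0
after  8: r0=0x3c r1=0xff r2=0xe7 r3=0xff  N=1 Z=0
after  9: r0=0xe7 r1=0xff r2=0xe7 r3=0xff  N=1 Z=0
-- IRQ taken; context saved, return-PC = 10 --

SAVED = 0xe7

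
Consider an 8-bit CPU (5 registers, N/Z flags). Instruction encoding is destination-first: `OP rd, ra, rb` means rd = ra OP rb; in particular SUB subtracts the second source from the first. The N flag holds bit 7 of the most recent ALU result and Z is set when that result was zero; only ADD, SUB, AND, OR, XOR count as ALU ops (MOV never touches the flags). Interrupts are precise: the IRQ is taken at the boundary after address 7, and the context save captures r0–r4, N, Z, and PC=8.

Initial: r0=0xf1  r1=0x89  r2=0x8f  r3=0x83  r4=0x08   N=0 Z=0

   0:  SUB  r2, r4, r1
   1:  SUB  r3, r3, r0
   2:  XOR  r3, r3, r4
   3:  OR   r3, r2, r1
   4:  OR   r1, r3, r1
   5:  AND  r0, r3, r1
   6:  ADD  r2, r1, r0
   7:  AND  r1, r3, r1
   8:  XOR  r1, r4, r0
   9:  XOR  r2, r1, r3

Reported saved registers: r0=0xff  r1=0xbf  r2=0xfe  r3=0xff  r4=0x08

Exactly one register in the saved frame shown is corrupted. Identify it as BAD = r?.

after  0: r0=0xf1 r1=0x89 r2=0x7f r3=0x83 r4=0x08  N=0 Z=0
after  1: r0=0xf1 r1=0x89 r2=0x7f r3=0x92 r4=0x08  N=1 Z=0
after  2: r0=0xf1 r1=0x89 r2=0x7f r3=0x9a r4=0x08  N=1 Z=0
after  3: r0=0xf1 r1=0x89 r2=0x7f r3=0xff r4=0x08  N=1 Z=0
after  4: r0=0xf1 r1=0xff r2=0x7f r3=0xff r4=0x08  N=1 Z=0
after  5: r0=0xff r1=0xff r2=0x7f r3=0xff r4=0x08  N=1 Z=0
after  6: r0=0xff r1=0xff r2=0xfe r3=0xff r4=0x08  N=1 Z=0
after  7: r0=0xff r1=0xff r2=0xfe r3=0xff r4=0x08  N=1 Z=0
-- IRQ taken; context saved, return-PC = 8 --
mismatch: r1: reported 0xbf vs actual 0xff

BAD = r1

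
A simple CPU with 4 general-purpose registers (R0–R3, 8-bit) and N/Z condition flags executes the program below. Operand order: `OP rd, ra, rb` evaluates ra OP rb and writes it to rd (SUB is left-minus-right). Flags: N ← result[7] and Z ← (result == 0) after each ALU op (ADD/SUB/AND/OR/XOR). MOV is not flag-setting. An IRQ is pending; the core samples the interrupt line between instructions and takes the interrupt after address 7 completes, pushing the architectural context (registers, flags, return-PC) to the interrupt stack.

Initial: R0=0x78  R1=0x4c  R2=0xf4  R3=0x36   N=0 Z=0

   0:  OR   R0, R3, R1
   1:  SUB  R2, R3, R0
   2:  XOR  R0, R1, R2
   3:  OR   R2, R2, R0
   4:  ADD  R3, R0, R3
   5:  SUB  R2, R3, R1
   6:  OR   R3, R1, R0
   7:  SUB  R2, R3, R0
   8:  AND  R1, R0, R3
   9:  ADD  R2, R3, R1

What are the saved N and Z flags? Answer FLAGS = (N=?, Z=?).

FLAGS = (N=0, Z=0)

after  0: R0=0x7e R1=0x4c R2=0xf4 R3=0x36  N=0 Z=0
after  1: R0=0x7e R1=0x4c R2=0xb8 R3=0x36  N=1 Z=0
after  2: R0=0xf4 R1=0x4c R2=0xb8 R3=0x36  N=1 Z=0
after  3: R0=0xf4 R1=0x4c R2=0xfc R3=0x36  N=1 Z=0
after  4: R0=0xf4 R1=0x4c R2=0xfc R3=0x2a  N=0 Z=0
after  5: R0=0xf4 R1=0x4c R2=0xde R3=0x2a  N=1 Z=0
after  6: R0=0xf4 R1=0x4c R2=0xde R3=0xfc  N=1 Z=0
after  7: R0=0xf4 R1=0x4c R2=0x08 R3=0xfc  N=0 Z=0
-- IRQ taken; context saved, return-PC = 8 --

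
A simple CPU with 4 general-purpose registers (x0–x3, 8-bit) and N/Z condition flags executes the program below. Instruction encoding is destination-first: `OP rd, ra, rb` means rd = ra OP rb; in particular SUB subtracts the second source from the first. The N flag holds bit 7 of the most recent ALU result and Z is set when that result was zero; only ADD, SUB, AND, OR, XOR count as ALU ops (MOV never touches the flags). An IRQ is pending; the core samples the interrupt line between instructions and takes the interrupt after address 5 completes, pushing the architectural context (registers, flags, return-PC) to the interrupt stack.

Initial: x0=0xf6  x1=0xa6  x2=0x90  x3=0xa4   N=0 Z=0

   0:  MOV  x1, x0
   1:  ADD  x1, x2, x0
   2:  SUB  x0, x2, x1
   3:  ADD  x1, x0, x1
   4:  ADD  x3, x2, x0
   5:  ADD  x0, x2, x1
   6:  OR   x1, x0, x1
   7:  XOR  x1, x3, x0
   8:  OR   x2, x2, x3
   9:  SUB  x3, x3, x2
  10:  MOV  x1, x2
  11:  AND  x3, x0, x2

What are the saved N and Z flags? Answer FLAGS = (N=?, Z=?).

after  0: x0=0xf6 x1=0xf6 x2=0x90 x3=0xa4  N=0 Z=0
after  1: x0=0xf6 x1=0x86 x2=0x90 x3=0xa4  N=1 Z=0
after  2: x0=0x0a x1=0x86 x2=0x90 x3=0xa4  N=0 Z=0
after  3: x0=0x0a x1=0x90 x2=0x90 x3=0xa4  N=1 Z=0
after  4: x0=0x0a x1=0x90 x2=0x90 x3=0x9a  N=1 Z=0
after  5: x0=0x20 x1=0x90 x2=0x90 x3=0x9a  N=0 Z=0
-- IRQ taken; context saved, return-PC = 6 --

FLAGS = (N=0, Z=0)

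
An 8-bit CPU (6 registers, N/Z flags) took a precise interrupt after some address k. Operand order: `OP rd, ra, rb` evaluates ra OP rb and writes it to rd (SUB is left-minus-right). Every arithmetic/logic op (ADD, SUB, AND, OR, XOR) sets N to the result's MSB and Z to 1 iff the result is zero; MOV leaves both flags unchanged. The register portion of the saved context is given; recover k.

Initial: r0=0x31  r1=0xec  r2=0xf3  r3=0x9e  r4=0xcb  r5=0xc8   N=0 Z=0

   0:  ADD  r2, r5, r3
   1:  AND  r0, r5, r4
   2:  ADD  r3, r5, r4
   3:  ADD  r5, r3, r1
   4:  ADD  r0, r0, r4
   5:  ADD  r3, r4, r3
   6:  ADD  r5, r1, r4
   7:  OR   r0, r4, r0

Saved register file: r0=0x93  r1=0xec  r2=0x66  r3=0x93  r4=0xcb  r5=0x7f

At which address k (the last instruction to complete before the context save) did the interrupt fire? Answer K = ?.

after  0: r0=0x31 r1=0xec r2=0x66 r3=0x9e r4=0xcb r5=0xc8  N=0 Z=0
after  1: r0=0xc8 r1=0xec r2=0x66 r3=0x9e r4=0xcb r5=0xc8  N=1 Z=0
after  2: r0=0xc8 r1=0xec r2=0x66 r3=0x93 r4=0xcb r5=0xc8  N=1 Z=0
after  3: r0=0xc8 r1=0xec r2=0x66 r3=0x93 r4=0xcb r5=0x7f  N=0 Z=0
after  4: r0=0x93 r1=0xec r2=0x66 r3=0x93 r4=0xcb r5=0x7f  N=1 Z=0
-- IRQ taken; context saved, return-PC = 5 --

K = 4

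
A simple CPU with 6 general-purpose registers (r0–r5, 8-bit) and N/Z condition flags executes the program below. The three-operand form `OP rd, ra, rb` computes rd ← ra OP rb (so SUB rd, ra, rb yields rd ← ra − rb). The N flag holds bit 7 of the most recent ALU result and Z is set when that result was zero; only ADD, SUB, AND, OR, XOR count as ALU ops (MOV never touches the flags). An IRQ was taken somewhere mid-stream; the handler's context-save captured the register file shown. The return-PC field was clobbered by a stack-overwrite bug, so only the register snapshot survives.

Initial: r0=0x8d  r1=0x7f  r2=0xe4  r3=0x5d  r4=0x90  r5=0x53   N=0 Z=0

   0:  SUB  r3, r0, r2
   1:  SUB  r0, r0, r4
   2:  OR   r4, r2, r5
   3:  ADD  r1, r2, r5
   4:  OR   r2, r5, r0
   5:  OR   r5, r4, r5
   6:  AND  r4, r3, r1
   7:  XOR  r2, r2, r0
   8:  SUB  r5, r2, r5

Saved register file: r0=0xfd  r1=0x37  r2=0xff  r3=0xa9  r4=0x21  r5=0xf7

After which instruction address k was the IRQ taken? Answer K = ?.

K = 6

after  0: r0=0x8d r1=0x7f r2=0xe4 r3=0xa9 r4=0x90 r5=0x53  N=1 Z=0
after  1: r0=0xfd r1=0x7f r2=0xe4 r3=0xa9 r4=0x90 r5=0x53  N=1 Z=0
after  2: r0=0xfd r1=0x7f r2=0xe4 r3=0xa9 r4=0xf7 r5=0x53  N=1 Z=0
after  3: r0=0xfd r1=0x37 r2=0xe4 r3=0xa9 r4=0xf7 r5=0x53  N=0 Z=0
after  4: r0=0xfd r1=0x37 r2=0xff r3=0xa9 r4=0xf7 r5=0x53  N=1 Z=0
after  5: r0=0xfd r1=0x37 r2=0xff r3=0xa9 r4=0xf7 r5=0xf7  N=1 Z=0
after  6: r0=0xfd r1=0x37 r2=0xff r3=0xa9 r4=0x21 r5=0xf7  N=0 Z=0
-- IRQ taken; context saved, return-PC = 7 --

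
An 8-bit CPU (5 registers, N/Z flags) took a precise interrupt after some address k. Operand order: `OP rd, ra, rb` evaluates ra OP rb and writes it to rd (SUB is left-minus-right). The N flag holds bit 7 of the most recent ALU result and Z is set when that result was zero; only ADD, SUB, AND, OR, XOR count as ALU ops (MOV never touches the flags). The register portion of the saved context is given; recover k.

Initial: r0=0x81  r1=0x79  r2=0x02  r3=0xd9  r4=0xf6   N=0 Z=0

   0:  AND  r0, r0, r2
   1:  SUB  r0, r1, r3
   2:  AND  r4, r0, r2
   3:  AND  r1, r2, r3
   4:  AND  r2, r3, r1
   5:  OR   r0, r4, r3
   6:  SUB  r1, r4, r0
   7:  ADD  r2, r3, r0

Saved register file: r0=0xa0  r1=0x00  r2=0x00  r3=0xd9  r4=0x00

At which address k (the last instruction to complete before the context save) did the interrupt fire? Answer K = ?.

K = 4

after  0: r0=0x00 r1=0x79 r2=0x02 r3=0xd9 r4=0xf6  N=0 Z=1
after  1: r0=0xa0 r1=0x79 r2=0x02 r3=0xd9 r4=0xf6  N=1 Z=0
after  2: r0=0xa0 r1=0x79 r2=0x02 r3=0xd9 r4=0x00  N=0 Z=1
after  3: r0=0xa0 r1=0x00 r2=0x02 r3=0xd9 r4=0x00  N=0 Z=1
after  4: r0=0xa0 r1=0x00 r2=0x00 r3=0xd9 r4=0x00  N=0 Z=1
-- IRQ taken; context saved, return-PC = 5 --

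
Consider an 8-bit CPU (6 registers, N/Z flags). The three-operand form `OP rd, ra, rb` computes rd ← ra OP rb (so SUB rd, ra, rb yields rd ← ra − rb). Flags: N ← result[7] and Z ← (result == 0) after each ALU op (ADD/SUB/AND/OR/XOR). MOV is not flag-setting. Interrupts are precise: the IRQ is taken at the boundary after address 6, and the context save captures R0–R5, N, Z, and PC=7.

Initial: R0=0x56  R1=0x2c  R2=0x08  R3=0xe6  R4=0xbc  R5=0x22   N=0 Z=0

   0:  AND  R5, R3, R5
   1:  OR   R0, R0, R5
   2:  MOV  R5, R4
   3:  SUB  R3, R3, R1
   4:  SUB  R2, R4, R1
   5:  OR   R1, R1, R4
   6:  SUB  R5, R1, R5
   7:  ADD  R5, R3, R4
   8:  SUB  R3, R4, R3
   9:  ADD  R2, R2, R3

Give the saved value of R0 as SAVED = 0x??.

SAVED = 0x76

after  0: R0=0x56 R1=0x2c R2=0x08 R3=0xe6 R4=0xbc R5=0x22  N=0 Z=0
after  1: R0=0x76 R1=0x2c R2=0x08 R3=0xe6 R4=0xbc R5=0x22  N=0 Z=0
after  2: R0=0x76 R1=0x2c R2=0x08 R3=0xe6 R4=0xbc R5=0xbc  N=0 Z=0
after  3: R0=0x76 R1=0x2c R2=0x08 R3=0xba R4=0xbc R5=0xbc  N=1 Z=0
after  4: R0=0x76 R1=0x2c R2=0x90 R3=0xba R4=0xbc R5=0xbc  N=1 Z=0
after  5: R0=0x76 R1=0xbc R2=0x90 R3=0xba R4=0xbc R5=0xbc  N=1 Z=0
after  6: R0=0x76 R1=0xbc R2=0x90 R3=0xba R4=0xbc R5=0x00  N=0 Z=1
-- IRQ taken; context saved, return-PC = 7 --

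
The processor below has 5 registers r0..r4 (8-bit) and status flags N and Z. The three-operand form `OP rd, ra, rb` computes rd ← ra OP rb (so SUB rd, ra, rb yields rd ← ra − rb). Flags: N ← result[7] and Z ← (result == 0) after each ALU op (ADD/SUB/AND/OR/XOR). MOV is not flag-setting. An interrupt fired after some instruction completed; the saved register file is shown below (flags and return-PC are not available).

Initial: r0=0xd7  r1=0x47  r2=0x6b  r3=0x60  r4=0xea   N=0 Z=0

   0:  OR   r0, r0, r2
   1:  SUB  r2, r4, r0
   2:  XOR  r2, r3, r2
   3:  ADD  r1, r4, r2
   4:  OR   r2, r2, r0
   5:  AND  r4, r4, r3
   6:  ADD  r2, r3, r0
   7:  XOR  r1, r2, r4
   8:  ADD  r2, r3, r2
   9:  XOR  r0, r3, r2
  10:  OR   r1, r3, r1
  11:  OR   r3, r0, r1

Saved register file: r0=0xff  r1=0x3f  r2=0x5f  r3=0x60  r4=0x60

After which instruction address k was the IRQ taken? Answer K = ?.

after  0: r0=0xff r1=0x47 r2=0x6b r3=0x60 r4=0xea  N=1 Z=0
after  1: r0=0xff r1=0x47 r2=0xeb r3=0x60 r4=0xea  N=1 Z=0
after  2: r0=0xff r1=0x47 r2=0x8b r3=0x60 r4=0xea  N=1 Z=0
after  3: r0=0xff r1=0x75 r2=0x8b r3=0x60 r4=0xea  N=0 Z=0
after  4: r0=0xff r1=0x75 r2=0xff r3=0x60 r4=0xea  N=1 Z=0
after  5: r0=0xff r1=0x75 r2=0xff r3=0x60 r4=0x60  N=0 Z=0
after  6: r0=0xff r1=0x75 r2=0x5f r3=0x60 r4=0x60  N=0 Z=0
after  7: r0=0xff r1=0x3f r2=0x5f r3=0x60 r4=0x60  N=0 Z=0
-- IRQ taken; context saved, return-PC = 8 --

K = 7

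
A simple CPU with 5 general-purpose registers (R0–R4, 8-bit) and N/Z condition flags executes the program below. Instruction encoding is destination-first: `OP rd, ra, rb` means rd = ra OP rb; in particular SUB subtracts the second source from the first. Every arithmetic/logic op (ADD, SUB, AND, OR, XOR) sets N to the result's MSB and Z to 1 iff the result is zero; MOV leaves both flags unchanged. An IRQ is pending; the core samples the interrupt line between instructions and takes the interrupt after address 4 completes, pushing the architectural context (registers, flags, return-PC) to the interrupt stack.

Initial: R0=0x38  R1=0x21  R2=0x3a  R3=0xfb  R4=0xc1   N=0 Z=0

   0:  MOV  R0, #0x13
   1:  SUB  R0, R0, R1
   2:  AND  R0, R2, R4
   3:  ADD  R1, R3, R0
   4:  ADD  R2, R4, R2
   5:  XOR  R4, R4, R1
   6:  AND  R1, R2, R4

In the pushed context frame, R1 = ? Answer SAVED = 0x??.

after  0: R0=0x13 R1=0x21 R2=0x3a R3=0xfb R4=0xc1  N=0 Z=0
after  1: R0=0xf2 R1=0x21 R2=0x3a R3=0xfb R4=0xc1  N=1 Z=0
after  2: R0=0x00 R1=0x21 R2=0x3a R3=0xfb R4=0xc1  N=0 Z=1
after  3: R0=0x00 R1=0xfb R2=0x3a R3=0xfb R4=0xc1  N=1 Z=0
after  4: R0=0x00 R1=0xfb R2=0xfb R3=0xfb R4=0xc1  N=1 Z=0
-- IRQ taken; context saved, return-PC = 5 --

SAVED = 0xfb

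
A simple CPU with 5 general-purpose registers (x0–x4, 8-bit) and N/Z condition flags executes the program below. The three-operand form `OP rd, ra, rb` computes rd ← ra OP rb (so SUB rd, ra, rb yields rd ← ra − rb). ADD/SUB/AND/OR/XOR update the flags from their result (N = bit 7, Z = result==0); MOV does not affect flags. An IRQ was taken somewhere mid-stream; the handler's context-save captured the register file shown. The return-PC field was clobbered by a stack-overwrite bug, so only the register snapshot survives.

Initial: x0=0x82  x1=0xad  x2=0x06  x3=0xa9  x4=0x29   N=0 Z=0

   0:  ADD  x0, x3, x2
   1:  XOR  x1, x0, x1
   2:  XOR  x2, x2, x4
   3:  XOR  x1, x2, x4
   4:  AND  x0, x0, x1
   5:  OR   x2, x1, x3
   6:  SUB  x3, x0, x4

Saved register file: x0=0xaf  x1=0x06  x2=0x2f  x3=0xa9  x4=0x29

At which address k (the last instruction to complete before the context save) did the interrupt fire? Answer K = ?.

K = 3

after  0: x0=0xaf x1=0xad x2=0x06 x3=0xa9 x4=0x29  N=1 Z=0
after  1: x0=0xaf x1=0x02 x2=0x06 x3=0xa9 x4=0x29  N=0 Z=0
after  2: x0=0xaf x1=0x02 x2=0x2f x3=0xa9 x4=0x29  N=0 Z=0
after  3: x0=0xaf x1=0x06 x2=0x2f x3=0xa9 x4=0x29  N=0 Z=0
-- IRQ taken; context saved, return-PC = 4 --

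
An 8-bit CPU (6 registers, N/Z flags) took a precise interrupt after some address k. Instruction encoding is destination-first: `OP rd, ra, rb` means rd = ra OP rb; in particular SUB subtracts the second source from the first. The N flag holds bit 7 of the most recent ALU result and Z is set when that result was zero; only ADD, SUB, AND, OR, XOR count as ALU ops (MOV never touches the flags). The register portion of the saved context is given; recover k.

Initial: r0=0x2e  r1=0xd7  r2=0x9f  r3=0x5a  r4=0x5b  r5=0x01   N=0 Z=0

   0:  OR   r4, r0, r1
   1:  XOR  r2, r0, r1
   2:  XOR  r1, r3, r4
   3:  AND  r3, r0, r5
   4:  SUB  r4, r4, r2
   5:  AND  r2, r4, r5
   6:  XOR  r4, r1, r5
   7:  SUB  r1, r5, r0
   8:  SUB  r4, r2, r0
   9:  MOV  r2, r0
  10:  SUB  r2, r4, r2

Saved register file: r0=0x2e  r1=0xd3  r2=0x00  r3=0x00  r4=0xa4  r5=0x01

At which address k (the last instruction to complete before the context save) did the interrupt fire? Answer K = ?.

K = 7

after  0: r0=0x2e r1=0xd7 r2=0x9f r3=0x5a r4=0xff r5=0x01  N=1 Z=0
after  1: r0=0x2e r1=0xd7 r2=0xf9 r3=0x5a r4=0xff r5=0x01  N=1 Z=0
after  2: r0=0x2e r1=0xa5 r2=0xf9 r3=0x5a r4=0xff r5=0x01  N=1 Z=0
after  3: r0=0x2e r1=0xa5 r2=0xf9 r3=0x00 r4=0xff r5=0x01  N=0 Z=1
after  4: r0=0x2e r1=0xa5 r2=0xf9 r3=0x00 r4=0x06 r5=0x01  N=0 Z=0
after  5: r0=0x2e r1=0xa5 r2=0x00 r3=0x00 r4=0x06 r5=0x01  N=0 Z=1
after  6: r0=0x2e r1=0xa5 r2=0x00 r3=0x00 r4=0xa4 r5=0x01  N=1 Z=0
after  7: r0=0x2e r1=0xd3 r2=0x00 r3=0x00 r4=0xa4 r5=0x01  N=1 Z=0
-- IRQ taken; context saved, return-PC = 8 --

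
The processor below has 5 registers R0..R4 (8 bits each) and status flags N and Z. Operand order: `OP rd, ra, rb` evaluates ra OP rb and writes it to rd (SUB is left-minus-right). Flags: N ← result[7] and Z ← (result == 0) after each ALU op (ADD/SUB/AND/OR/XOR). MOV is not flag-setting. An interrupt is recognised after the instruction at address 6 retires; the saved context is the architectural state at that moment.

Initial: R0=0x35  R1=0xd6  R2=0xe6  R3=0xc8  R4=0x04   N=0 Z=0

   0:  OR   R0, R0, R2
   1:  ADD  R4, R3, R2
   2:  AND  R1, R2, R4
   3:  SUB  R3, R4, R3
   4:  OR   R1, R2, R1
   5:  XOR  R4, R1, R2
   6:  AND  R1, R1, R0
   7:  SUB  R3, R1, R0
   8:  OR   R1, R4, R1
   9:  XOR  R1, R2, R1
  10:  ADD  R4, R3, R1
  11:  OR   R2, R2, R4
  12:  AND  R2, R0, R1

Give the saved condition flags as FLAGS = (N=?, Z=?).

FLAGS = (N=1, Z=0)

after  0: R0=0xf7 R1=0xd6 R2=0xe6 R3=0xc8 R4=0x04  N=1 Z=0
after  1: R0=0xf7 R1=0xd6 R2=0xe6 R3=0xc8 R4=0xae  N=1 Z=0
after  2: R0=0xf7 R1=0xa6 R2=0xe6 R3=0xc8 R4=0xae  N=1 Z=0
after  3: R0=0xf7 R1=0xa6 R2=0xe6 R3=0xe6 R4=0xae  N=1 Z=0
after  4: R0=0xf7 R1=0xe6 R2=0xe6 R3=0xe6 R4=0xae  N=1 Z=0
after  5: R0=0xf7 R1=0xe6 R2=0xe6 R3=0xe6 R4=0x00  N=0 Z=1
after  6: R0=0xf7 R1=0xe6 R2=0xe6 R3=0xe6 R4=0x00  N=1 Z=0
-- IRQ taken; context saved, return-PC = 7 --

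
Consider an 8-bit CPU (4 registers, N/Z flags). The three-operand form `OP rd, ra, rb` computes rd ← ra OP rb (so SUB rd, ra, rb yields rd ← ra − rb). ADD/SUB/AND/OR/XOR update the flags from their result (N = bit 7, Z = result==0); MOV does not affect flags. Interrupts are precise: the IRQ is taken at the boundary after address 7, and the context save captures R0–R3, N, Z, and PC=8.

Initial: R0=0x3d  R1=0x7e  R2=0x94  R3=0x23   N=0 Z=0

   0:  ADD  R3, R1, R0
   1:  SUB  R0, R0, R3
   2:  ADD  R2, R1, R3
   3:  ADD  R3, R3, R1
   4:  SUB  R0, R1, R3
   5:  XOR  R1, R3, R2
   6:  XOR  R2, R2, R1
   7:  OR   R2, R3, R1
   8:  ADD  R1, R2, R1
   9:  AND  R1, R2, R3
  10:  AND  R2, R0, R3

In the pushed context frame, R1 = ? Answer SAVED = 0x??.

after  0: R0=0x3d R1=0x7e R2=0x94 R3=0xbb  N=1 Z=0
after  1: R0=0x82 R1=0x7e R2=0x94 R3=0xbb  N=1 Z=0
after  2: R0=0x82 R1=0x7e R2=0x39 R3=0xbb  N=0 Z=0
after  3: R0=0x82 R1=0x7e R2=0x39 R3=0x39  N=0 Z=0
after  4: R0=0x45 R1=0x7e R2=0x39 R3=0x39  N=0 Z=0
after  5: R0=0x45 R1=0x00 R2=0x39 R3=0x39  N=0 Z=1
after  6: R0=0x45 R1=0x00 R2=0x39 R3=0x39  N=0 Z=0
after  7: R0=0x45 R1=0x00 R2=0x39 R3=0x39  N=0 Z=0
-- IRQ taken; context saved, return-PC = 8 --

SAVED = 0x00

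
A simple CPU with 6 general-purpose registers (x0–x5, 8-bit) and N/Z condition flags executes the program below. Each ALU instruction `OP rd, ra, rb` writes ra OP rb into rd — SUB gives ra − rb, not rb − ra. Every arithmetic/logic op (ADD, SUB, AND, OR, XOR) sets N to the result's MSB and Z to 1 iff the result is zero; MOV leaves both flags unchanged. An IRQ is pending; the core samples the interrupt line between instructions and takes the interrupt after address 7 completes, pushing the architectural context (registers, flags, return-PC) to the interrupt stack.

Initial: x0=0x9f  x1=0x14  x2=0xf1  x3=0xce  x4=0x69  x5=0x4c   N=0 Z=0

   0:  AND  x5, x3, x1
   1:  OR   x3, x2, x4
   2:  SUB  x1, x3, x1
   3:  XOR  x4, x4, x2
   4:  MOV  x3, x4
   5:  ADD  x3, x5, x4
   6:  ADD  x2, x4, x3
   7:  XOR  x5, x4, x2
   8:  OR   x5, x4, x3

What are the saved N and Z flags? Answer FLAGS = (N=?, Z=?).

after  0: x0=0x9f x1=0x14 x2=0xf1 x3=0xce x4=0x69 x5=0x04  N=0 Z=0
after  1: x0=0x9f x1=0x14 x2=0xf1 x3=0xf9 x4=0x69 x5=0x04  N=1 Z=0
after  2: x0=0x9f x1=0xe5 x2=0xf1 x3=0xf9 x4=0x69 x5=0x04  N=1 Z=0
after  3: x0=0x9f x1=0xe5 x2=0xf1 x3=0xf9 x4=0x98 x5=0x04  N=1 Z=0
after  4: x0=0x9f x1=0xe5 x2=0xf1 x3=0x98 x4=0x98 x5=0x04  N=1 Z=0
after  5: x0=0x9f x1=0xe5 x2=0xf1 x3=0x9c x4=0x98 x5=0x04  N=1 Z=0
after  6: x0=0x9f x1=0xe5 x2=0x34 x3=0x9c x4=0x98 x5=0x04  N=0 Z=0
after  7: x0=0x9f x1=0xe5 x2=0x34 x3=0x9c x4=0x98 x5=0xac  N=1 Z=0
-- IRQ taken; context saved, return-PC = 8 --

FLAGS = (N=1, Z=0)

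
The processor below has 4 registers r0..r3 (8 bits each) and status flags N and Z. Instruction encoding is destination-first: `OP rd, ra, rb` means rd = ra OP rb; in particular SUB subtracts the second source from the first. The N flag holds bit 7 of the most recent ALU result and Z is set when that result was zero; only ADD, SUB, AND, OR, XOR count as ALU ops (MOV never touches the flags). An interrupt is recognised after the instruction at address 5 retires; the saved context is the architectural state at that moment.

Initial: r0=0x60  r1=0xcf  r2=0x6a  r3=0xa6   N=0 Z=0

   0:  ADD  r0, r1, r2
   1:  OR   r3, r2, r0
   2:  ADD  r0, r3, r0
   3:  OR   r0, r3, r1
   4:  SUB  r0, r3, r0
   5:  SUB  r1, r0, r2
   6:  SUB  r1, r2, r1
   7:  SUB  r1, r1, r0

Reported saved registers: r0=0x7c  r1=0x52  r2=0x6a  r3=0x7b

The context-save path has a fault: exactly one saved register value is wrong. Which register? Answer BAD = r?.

after  0: r0=0x39 r1=0xcf r2=0x6a r3=0xa6  N=0 Z=0
after  1: r0=0x39 r1=0xcf r2=0x6a r3=0x7b  N=0 Z=0
after  2: r0=0xb4 r1=0xcf r2=0x6a r3=0x7b  N=1 Z=0
after  3: r0=0xff r1=0xcf r2=0x6a r3=0x7b  N=1 Z=0
after  4: r0=0x7c r1=0xcf r2=0x6a r3=0x7b  N=0 Z=0
after  5: r0=0x7c r1=0x12 r2=0x6a r3=0x7b  N=0 Z=0
-- IRQ taken; context saved, return-PC = 6 --
mismatch: r1: reported 0x52 vs actual 0x12

BAD = r1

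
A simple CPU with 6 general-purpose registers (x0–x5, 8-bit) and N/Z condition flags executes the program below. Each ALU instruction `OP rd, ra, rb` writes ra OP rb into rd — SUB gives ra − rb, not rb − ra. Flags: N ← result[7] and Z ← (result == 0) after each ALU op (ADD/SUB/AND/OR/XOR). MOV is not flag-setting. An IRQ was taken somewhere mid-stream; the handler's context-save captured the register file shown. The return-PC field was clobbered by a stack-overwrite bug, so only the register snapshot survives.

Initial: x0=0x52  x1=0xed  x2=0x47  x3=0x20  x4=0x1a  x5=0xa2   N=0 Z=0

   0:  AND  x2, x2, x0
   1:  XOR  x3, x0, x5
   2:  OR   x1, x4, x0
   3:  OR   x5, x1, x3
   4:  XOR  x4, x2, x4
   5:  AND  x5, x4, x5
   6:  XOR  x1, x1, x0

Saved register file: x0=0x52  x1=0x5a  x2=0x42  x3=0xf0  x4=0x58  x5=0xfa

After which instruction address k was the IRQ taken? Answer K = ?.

after  0: x0=0x52 x1=0xed x2=0x42 x3=0x20 x4=0x1a x5=0xa2  N=0 Z=0
after  1: x0=0x52 x1=0xed x2=0x42 x3=0xf0 x4=0x1a x5=0xa2  N=1 Z=0
after  2: x0=0x52 x1=0x5a x2=0x42 x3=0xf0 x4=0x1a x5=0xa2  N=0 Z=0
after  3: x0=0x52 x1=0x5a x2=0x42 x3=0xf0 x4=0x1a x5=0xfa  N=1 Z=0
after  4: x0=0x52 x1=0x5a x2=0x42 x3=0xf0 x4=0x58 x5=0xfa  N=0 Z=0
-- IRQ taken; context saved, return-PC = 5 --

K = 4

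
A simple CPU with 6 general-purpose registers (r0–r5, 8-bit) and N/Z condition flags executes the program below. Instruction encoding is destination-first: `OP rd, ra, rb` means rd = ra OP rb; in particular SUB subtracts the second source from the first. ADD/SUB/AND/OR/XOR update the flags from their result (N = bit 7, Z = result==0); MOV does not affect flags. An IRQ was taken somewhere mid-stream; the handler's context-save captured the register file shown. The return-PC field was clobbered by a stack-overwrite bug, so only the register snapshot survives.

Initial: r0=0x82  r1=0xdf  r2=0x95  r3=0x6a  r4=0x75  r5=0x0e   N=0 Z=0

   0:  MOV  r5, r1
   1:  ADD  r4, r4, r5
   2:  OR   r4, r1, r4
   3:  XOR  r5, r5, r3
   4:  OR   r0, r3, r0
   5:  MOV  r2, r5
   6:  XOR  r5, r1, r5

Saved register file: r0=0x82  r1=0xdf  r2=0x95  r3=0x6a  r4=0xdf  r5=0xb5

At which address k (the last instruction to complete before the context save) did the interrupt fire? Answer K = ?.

K = 3

after  0: r0=0x82 r1=0xdf r2=0x95 r3=0x6a r4=0x75 r5=0xdf  N=0 Z=0
after  1: r0=0x82 r1=0xdf r2=0x95 r3=0x6a r4=0x54 r5=0xdf  N=0 Z=0
after  2: r0=0x82 r1=0xdf r2=0x95 r3=0x6a r4=0xdf r5=0xdf  N=1 Z=0
after  3: r0=0x82 r1=0xdf r2=0x95 r3=0x6a r4=0xdf r5=0xb5  N=1 Z=0
-- IRQ taken; context saved, return-PC = 4 --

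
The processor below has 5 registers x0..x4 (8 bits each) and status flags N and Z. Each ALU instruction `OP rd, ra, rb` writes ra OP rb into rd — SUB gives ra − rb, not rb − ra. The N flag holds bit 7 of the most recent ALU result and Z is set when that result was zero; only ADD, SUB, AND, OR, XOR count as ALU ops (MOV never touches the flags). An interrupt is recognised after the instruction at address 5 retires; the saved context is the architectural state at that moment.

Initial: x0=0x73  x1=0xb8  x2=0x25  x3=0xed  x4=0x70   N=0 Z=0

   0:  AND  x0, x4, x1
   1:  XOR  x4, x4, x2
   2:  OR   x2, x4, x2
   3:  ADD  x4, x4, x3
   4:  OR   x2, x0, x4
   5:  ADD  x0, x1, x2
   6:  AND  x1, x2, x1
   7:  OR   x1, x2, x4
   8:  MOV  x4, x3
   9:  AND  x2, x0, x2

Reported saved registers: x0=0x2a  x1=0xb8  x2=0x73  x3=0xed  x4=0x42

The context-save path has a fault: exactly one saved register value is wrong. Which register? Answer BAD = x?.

BAD = x2

after  0: x0=0x30 x1=0xb8 x2=0x25 x3=0xed x4=0x70  N=0 Z=0
after  1: x0=0x30 x1=0xb8 x2=0x25 x3=0xed x4=0x55  N=0 Z=0
after  2: x0=0x30 x1=0xb8 x2=0x75 x3=0xed x4=0x55  N=0 Z=0
after  3: x0=0x30 x1=0xb8 x2=0x75 x3=0xed x4=0x42  N=0 Z=0
after  4: x0=0x30 x1=0xb8 x2=0x72 x3=0xed x4=0x42  N=0 Z=0
after  5: x0=0x2a x1=0xb8 x2=0x72 x3=0xed x4=0x42  N=0 Z=0
-- IRQ taken; context saved, return-PC = 6 --
mismatch: x2: reported 0x73 vs actual 0x72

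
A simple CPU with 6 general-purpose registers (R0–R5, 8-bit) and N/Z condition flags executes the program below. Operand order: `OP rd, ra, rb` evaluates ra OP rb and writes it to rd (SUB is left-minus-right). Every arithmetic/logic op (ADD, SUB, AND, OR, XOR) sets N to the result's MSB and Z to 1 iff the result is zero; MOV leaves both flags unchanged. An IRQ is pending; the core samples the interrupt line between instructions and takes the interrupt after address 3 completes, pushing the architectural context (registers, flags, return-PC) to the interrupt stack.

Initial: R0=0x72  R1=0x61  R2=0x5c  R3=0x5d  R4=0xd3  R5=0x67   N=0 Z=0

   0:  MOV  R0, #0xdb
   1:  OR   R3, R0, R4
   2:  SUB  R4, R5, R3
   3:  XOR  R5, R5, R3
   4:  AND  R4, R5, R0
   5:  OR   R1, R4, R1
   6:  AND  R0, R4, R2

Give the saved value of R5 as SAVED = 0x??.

SAVED = 0xbc

after  0: R0=0xdb R1=0x61 R2=0x5c R3=0x5d R4=0xd3 R5=0x67  N=0 Z=0
after  1: R0=0xdb R1=0x61 R2=0x5c R3=0xdb R4=0xd3 R5=0x67  N=1 Z=0
after  2: R0=0xdb R1=0x61 R2=0x5c R3=0xdb R4=0x8c R5=0x67  N=1 Z=0
after  3: R0=0xdb R1=0x61 R2=0x5c R3=0xdb R4=0x8c R5=0xbc  N=1 Z=0
-- IRQ taken; context saved, return-PC = 4 --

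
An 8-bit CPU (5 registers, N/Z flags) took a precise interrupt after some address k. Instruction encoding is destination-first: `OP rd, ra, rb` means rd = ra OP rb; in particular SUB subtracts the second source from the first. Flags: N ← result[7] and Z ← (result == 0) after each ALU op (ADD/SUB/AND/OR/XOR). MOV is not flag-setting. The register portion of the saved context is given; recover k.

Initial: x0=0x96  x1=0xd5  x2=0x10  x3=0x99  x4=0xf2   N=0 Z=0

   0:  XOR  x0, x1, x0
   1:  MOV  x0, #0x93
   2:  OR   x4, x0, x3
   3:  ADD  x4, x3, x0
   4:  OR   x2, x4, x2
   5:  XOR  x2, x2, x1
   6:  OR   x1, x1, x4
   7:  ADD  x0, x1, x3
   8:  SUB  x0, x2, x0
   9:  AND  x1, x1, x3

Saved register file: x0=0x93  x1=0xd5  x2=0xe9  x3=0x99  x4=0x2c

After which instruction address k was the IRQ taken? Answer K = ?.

after  0: x0=0x43 x1=0xd5 x2=0x10 x3=0x99 x4=0xf2  N=0 Z=0
after  1: x0=0x93 x1=0xd5 x2=0x10 x3=0x99 x4=0xf2  N=0 Z=0
after  2: x0=0x93 x1=0xd5 x2=0x10 x3=0x99 x4=0x9b  N=1 Z=0
after  3: x0=0x93 x1=0xd5 x2=0x10 x3=0x99 x4=0x2c  N=0 Z=0
after  4: x0=0x93 x1=0xd5 x2=0x3c x3=0x99 x4=0x2c  N=0 Z=0
after  5: x0=0x93 x1=0xd5 x2=0xe9 x3=0x99 x4=0x2c  N=1 Z=0
-- IRQ taken; context saved, return-PC = 6 --

K = 5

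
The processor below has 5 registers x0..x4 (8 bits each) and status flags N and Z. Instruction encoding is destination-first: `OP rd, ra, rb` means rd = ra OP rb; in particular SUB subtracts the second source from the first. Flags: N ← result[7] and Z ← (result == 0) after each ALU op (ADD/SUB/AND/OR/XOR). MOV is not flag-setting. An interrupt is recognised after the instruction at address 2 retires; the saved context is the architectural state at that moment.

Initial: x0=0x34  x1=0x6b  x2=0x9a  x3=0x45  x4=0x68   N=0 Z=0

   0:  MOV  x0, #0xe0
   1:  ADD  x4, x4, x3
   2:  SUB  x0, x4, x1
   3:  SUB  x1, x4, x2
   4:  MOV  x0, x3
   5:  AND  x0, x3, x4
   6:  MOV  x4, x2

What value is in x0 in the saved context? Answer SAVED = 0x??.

SAVED = 0x42

after  0: x0=0xe0 x1=0x6b x2=0x9a x3=0x45 x4=0x68  N=0 Z=0
after  1: x0=0xe0 x1=0x6b x2=0x9a x3=0x45 x4=0xad  N=1 Z=0
after  2: x0=0x42 x1=0x6b x2=0x9a x3=0x45 x4=0xad  N=0 Z=0
-- IRQ taken; context saved, return-PC = 3 --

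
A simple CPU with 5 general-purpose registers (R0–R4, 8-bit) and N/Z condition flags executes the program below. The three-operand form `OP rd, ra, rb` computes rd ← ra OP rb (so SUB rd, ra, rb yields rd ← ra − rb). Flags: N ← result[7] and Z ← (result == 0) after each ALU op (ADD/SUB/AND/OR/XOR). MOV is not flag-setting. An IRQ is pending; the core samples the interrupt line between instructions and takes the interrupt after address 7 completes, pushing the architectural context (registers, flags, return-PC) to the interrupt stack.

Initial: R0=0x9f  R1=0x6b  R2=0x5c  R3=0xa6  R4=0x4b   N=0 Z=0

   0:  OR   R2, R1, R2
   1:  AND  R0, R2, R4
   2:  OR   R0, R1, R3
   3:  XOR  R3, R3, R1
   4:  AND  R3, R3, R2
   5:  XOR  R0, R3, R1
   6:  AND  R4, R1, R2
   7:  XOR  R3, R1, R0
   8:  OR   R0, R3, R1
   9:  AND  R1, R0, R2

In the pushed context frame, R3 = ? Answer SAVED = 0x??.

SAVED = 0x4d

after  0: R0=0x9f R1=0x6b R2=0x7f R3=0xa6 R4=0x4b  N=0 Z=0
after  1: R0=0x4b R1=0x6b R2=0x7f R3=0xa6 R4=0x4b  N=0 Z=0
after  2: R0=0xef R1=0x6b R2=0x7f R3=0xa6 R4=0x4b  N=1 Z=0
after  3: R0=0xef R1=0x6b R2=0x7f R3=0xcd R4=0x4b  N=1 Z=0
after  4: R0=0xef R1=0x6b R2=0x7f R3=0x4d R4=0x4b  N=0 Z=0
after  5: R0=0x26 R1=0x6b R2=0x7f R3=0x4d R4=0x4b  N=0 Z=0
after  6: R0=0x26 R1=0x6b R2=0x7f R3=0x4d R4=0x6b  N=0 Z=0
after  7: R0=0x26 R1=0x6b R2=0x7f R3=0x4d R4=0x6b  N=0 Z=0
-- IRQ taken; context saved, return-PC = 8 --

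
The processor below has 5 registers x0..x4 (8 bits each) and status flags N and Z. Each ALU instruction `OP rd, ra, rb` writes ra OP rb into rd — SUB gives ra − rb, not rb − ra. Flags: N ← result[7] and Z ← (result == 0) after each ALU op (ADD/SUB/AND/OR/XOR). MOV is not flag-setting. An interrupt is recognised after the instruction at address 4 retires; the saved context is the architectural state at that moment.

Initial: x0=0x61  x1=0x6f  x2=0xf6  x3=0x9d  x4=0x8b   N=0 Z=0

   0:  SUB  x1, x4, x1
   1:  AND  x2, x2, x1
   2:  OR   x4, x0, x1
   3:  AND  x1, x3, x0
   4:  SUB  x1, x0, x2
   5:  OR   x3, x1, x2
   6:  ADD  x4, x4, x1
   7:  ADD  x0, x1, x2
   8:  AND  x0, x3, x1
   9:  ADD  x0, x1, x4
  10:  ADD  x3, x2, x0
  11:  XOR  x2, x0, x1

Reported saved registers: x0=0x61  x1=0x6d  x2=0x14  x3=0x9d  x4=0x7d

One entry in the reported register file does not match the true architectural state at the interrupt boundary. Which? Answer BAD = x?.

after  0: x0=0x61 x1=0x1c x2=0xf6 x3=0x9d x4=0x8b  N=0 Z=0
after  1: x0=0x61 x1=0x1c x2=0x14 x3=0x9d x4=0x8b  N=0 Z=0
after  2: x0=0x61 x1=0x1c x2=0x14 x3=0x9d x4=0x7d  N=0 Z=0
after  3: x0=0x61 x1=0x01 x2=0x14 x3=0x9d x4=0x7d  N=0 Z=0
after  4: x0=0x61 x1=0x4d x2=0x14 x3=0x9d x4=0x7d  N=0 Z=0
-- IRQ taken; context saved, return-PC = 5 --
mismatch: x1: reported 0x6d vs actual 0x4d

BAD = x1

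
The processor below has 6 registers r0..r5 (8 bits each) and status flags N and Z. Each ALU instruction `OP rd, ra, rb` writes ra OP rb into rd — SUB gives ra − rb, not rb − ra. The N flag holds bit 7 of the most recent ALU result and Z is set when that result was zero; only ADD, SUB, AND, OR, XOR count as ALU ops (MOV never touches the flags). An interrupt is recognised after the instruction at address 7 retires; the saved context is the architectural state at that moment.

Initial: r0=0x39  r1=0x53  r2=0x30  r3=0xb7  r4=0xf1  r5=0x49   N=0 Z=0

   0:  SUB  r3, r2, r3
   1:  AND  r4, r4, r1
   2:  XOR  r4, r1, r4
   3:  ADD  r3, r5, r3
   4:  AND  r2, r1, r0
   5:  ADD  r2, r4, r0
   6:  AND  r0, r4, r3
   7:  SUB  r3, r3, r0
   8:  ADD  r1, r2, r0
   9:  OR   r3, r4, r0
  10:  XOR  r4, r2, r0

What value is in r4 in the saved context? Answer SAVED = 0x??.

SAVED = 0x02

after  0: r0=0x39 r1=0x53 r2=0x30 r3=0x79 r4=0xf1 r5=0x49  N=0 Z=0
after  1: r0=0x39 r1=0x53 r2=0x30 r3=0x79 r4=0x51 r5=0x49  N=0 Z=0
after  2: r0=0x39 r1=0x53 r2=0x30 r3=0x79 r4=0x02 r5=0x49  N=0 Z=0
after  3: r0=0x39 r1=0x53 r2=0x30 r3=0xc2 r4=0x02 r5=0x49  N=1 Z=0
after  4: r0=0x39 r1=0x53 r2=0x11 r3=0xc2 r4=0x02 r5=0x49  N=0 Z=0
after  5: r0=0x39 r1=0x53 r2=0x3b r3=0xc2 r4=0x02 r5=0x49  N=0 Z=0
after  6: r0=0x02 r1=0x53 r2=0x3b r3=0xc2 r4=0x02 r5=0x49  N=0 Z=0
after  7: r0=0x02 r1=0x53 r2=0x3b r3=0xc0 r4=0x02 r5=0x49  N=1 Z=0
-- IRQ taken; context saved, return-PC = 8 --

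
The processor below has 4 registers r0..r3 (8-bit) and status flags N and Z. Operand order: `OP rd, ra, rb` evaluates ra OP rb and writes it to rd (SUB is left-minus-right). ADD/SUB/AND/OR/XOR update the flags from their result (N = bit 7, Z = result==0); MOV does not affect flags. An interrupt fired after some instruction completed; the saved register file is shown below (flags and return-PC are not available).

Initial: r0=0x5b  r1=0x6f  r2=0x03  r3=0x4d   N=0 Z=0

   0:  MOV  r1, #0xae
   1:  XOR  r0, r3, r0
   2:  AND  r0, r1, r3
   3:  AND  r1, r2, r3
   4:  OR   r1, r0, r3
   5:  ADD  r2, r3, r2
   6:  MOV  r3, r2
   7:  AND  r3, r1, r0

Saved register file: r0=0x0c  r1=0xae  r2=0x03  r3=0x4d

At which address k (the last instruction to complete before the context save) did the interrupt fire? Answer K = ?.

K = 2

after  0: r0=0x5b r1=0xae r2=0x03 r3=0x4d  N=0 Z=0
after  1: r0=0x16 r1=0xae r2=0x03 r3=0x4d  N=0 Z=0
after  2: r0=0x0c r1=0xae r2=0x03 r3=0x4d  N=0 Z=0
-- IRQ taken; context saved, return-PC = 3 --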